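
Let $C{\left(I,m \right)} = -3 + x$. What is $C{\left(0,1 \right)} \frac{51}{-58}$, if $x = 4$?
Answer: $- \frac{51}{58} \approx -0.87931$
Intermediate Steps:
$C{\left(I,m \right)} = 1$ ($C{\left(I,m \right)} = -3 + 4 = 1$)
$C{\left(0,1 \right)} \frac{51}{-58} = 1 \frac{51}{-58} = 1 \cdot 51 \left(- \frac{1}{58}\right) = 1 \left(- \frac{51}{58}\right) = - \frac{51}{58}$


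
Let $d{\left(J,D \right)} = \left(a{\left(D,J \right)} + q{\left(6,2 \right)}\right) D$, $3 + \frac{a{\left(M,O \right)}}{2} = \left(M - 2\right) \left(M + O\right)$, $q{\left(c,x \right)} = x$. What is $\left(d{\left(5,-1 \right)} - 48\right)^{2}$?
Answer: $400$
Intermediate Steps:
$a{\left(M,O \right)} = -6 + 2 \left(-2 + M\right) \left(M + O\right)$ ($a{\left(M,O \right)} = -6 + 2 \left(M - 2\right) \left(M + O\right) = -6 + 2 \left(-2 + M\right) \left(M + O\right)$)
$d{\left(J,D \right)} = D \left(-4 - 4 D - 4 J + 2 D^{2} + 2 D J\right)$ ($d{\left(J,D \right)} = \left(\left(-6 - 4 D - 4 J + 2 D^{2} + 2 D J\right) + 2\right) D = \left(-4 - 4 D - 4 J + 2 D^{2} + 2 D J\right) D = D \left(-4 - 4 D - 4 J + 2 D^{2} + 2 D J\right)$)
$\left(d{\left(5,-1 \right)} - 48\right)^{2} = \left(2 \left(-1\right) \left(-2 + \left(-1\right)^{2} - -2 - 10 - 5\right) - 48\right)^{2} = \left(2 \left(-1\right) \left(-2 + 1 + 2 - 10 - 5\right) - 48\right)^{2} = \left(2 \left(-1\right) \left(-14\right) - 48\right)^{2} = \left(28 - 48\right)^{2} = \left(-20\right)^{2} = 400$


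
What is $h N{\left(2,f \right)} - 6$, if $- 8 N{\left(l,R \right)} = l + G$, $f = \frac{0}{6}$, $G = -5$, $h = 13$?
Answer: $- \frac{9}{8} \approx -1.125$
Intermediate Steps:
$f = 0$ ($f = 0 \cdot \frac{1}{6} = 0$)
$N{\left(l,R \right)} = \frac{5}{8} - \frac{l}{8}$ ($N{\left(l,R \right)} = - \frac{l - 5}{8} = - \frac{-5 + l}{8} = \frac{5}{8} - \frac{l}{8}$)
$h N{\left(2,f \right)} - 6 = 13 \left(\frac{5}{8} - \frac{1}{4}\right) - 6 = 13 \cdot \frac{3}{8} - 6 = \frac{39}{8} - 6 = - \frac{9}{8}$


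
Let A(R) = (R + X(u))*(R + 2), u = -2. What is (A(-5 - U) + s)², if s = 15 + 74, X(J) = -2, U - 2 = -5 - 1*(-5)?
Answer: 17956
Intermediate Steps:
U = 2 (U = 2 + (-5 - 1*(-5)) = 2 + (-5 + 5) = 2 + 0 = 2)
s = 89
A(R) = (-2 + R)*(2 + R) (A(R) = (R - 2)*(R + 2) = (-2 + R)*(2 + R))
(A(-5 - U) + s)² = ((-4 + (-5 - 1*2)²) + 89)² = ((-4 + (-5 - 2)²) + 89)² = ((-4 + (-7)²) + 89)² = ((-4 + 49) + 89)² = (45 + 89)² = 134² = 17956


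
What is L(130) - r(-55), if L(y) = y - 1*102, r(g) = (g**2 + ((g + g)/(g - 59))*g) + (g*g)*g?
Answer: 9315571/57 ≈ 1.6343e+5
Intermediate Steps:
r(g) = g**2 + g**3 + 2*g**2/(-59 + g) (r(g) = (g**2 + ((2*g)/(-59 + g))*g) + g**2*g = (g**2 + (2*g/(-59 + g))*g) + g**3 = (g**2 + 2*g**2/(-59 + g)) + g**3 = g**2 + g**3 + 2*g**2/(-59 + g))
L(y) = -102 + y (L(y) = y - 102 = -102 + y)
L(130) - r(-55) = (-102 + 130) - (-55)**2*(-57 + (-55)**2 - 58*(-55))/(-59 - 55) = 28 - 3025*(-57 + 3025 + 3190)/(-114) = 28 - 3025*(-1)*6158/114 = 28 - 1*(-9313975/57) = 28 + 9313975/57 = 9315571/57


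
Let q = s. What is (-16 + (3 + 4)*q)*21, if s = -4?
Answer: -924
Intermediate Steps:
q = -4
(-16 + (3 + 4)*q)*21 = (-16 + (3 + 4)*(-4))*21 = (-16 + 7*(-4))*21 = (-16 - 28)*21 = -44*21 = -924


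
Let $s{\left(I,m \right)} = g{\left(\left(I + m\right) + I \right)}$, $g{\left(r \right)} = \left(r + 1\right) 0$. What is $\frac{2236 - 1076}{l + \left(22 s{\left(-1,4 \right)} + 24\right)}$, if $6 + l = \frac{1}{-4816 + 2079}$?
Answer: $\frac{634984}{9853} \approx 64.446$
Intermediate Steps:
$g{\left(r \right)} = 0$ ($g{\left(r \right)} = \left(1 + r\right) 0 = 0$)
$s{\left(I,m \right)} = 0$
$l = - \frac{16423}{2737}$ ($l = -6 + \frac{1}{-4816 + 2079} = -6 + \frac{1}{-2737} = -6 - \frac{1}{2737} = - \frac{16423}{2737} \approx -6.0004$)
$\frac{2236 - 1076}{l + \left(22 s{\left(-1,4 \right)} + 24\right)} = \frac{2236 - 1076}{- \frac{16423}{2737} + \left(22 \cdot 0 + 24\right)} = \frac{1160}{- \frac{16423}{2737} + \left(0 + 24\right)} = \frac{1160}{- \frac{16423}{2737} + 24} = \frac{1160}{\frac{49265}{2737}} = 1160 \cdot \frac{2737}{49265} = \frac{634984}{9853}$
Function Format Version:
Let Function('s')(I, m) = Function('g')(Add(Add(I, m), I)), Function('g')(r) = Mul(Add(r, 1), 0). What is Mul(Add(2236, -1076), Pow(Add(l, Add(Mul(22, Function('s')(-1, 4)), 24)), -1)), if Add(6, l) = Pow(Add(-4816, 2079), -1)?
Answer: Rational(634984, 9853) ≈ 64.446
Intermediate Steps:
Function('g')(r) = 0 (Function('g')(r) = Mul(Add(1, r), 0) = 0)
Function('s')(I, m) = 0
l = Rational(-16423, 2737) (l = Add(-6, Pow(Add(-4816, 2079), -1)) = Add(-6, Pow(-2737, -1)) = Add(-6, Rational(-1, 2737)) = Rational(-16423, 2737) ≈ -6.0004)
Mul(Add(2236, -1076), Pow(Add(l, Add(Mul(22, Function('s')(-1, 4)), 24)), -1)) = Mul(Add(2236, -1076), Pow(Add(Rational(-16423, 2737), Add(Mul(22, 0), 24)), -1)) = Mul(1160, Pow(Add(Rational(-16423, 2737), Add(0, 24)), -1)) = Mul(1160, Pow(Add(Rational(-16423, 2737), 24), -1)) = Mul(1160, Pow(Rational(49265, 2737), -1)) = Mul(1160, Rational(2737, 49265)) = Rational(634984, 9853)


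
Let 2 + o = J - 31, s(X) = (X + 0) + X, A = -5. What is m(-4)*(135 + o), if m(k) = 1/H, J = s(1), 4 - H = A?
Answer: 104/9 ≈ 11.556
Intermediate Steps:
H = 9 (H = 4 - 1*(-5) = 4 + 5 = 9)
s(X) = 2*X (s(X) = X + X = 2*X)
J = 2 (J = 2*1 = 2)
m(k) = ⅑ (m(k) = 1/9 = ⅑)
o = -31 (o = -2 + (2 - 31) = -2 - 29 = -31)
m(-4)*(135 + o) = (135 - 31)/9 = (⅑)*104 = 104/9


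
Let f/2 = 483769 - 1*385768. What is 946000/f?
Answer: 473000/98001 ≈ 4.8265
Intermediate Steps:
f = 196002 (f = 2*(483769 - 1*385768) = 2*(483769 - 385768) = 2*98001 = 196002)
946000/f = 946000/196002 = 946000*(1/196002) = 473000/98001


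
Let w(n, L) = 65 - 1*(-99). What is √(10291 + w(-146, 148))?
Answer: √10455 ≈ 102.25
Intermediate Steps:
w(n, L) = 164 (w(n, L) = 65 + 99 = 164)
√(10291 + w(-146, 148)) = √(10291 + 164) = √10455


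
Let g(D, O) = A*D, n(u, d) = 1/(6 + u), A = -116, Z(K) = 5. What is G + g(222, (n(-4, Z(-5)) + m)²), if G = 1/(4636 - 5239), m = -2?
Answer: -15528457/603 ≈ -25752.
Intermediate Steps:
G = -1/603 (G = 1/(-603) = -1/603 ≈ -0.0016584)
g(D, O) = -116*D
G + g(222, (n(-4, Z(-5)) + m)²) = -1/603 - 116*222 = -1/603 - 25752 = -15528457/603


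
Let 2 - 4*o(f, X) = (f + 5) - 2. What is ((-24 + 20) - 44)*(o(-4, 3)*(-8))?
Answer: 288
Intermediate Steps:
o(f, X) = -¼ - f/4 (o(f, X) = ½ - ((f + 5) - 2)/4 = ½ - ((5 + f) - 2)/4 = ½ - (3 + f)/4 = ½ + (-¾ - f/4) = -¼ - f/4)
((-24 + 20) - 44)*(o(-4, 3)*(-8)) = ((-24 + 20) - 44)*((-¼ - ¼*(-4))*(-8)) = (-4 - 44)*((-¼ + 1)*(-8)) = -36*(-8) = -48*(-6) = 288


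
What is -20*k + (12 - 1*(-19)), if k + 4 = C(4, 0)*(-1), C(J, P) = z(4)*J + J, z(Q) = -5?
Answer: -209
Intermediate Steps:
C(J, P) = -4*J (C(J, P) = -5*J + J = -4*J)
k = 12 (k = -4 - 4*4*(-1) = -4 - 16*(-1) = -4 + 16 = 12)
-20*k + (12 - 1*(-19)) = -20*12 + (12 - 1*(-19)) = -240 + (12 + 19) = -240 + 31 = -209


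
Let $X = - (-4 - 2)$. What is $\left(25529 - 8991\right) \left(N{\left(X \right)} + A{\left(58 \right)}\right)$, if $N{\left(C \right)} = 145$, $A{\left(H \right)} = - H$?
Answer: $1438806$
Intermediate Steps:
$X = 6$ ($X = \left(-1\right) \left(-6\right) = 6$)
$\left(25529 - 8991\right) \left(N{\left(X \right)} + A{\left(58 \right)}\right) = \left(25529 - 8991\right) \left(145 - 58\right) = 16538 \left(145 - 58\right) = 16538 \cdot 87 = 1438806$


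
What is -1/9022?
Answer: -1/9022 ≈ -0.00011084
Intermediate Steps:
-1/9022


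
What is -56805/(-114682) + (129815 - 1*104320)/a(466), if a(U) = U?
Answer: 737572180/13360453 ≈ 55.206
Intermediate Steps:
-56805/(-114682) + (129815 - 1*104320)/a(466) = -56805/(-114682) + (129815 - 1*104320)/466 = -56805*(-1/114682) + (129815 - 104320)*(1/466) = 56805/114682 + 25495*(1/466) = 56805/114682 + 25495/466 = 737572180/13360453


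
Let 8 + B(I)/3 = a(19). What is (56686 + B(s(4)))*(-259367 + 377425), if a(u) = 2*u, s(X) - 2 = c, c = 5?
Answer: 6702861008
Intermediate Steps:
s(X) = 7 (s(X) = 2 + 5 = 7)
B(I) = 90 (B(I) = -24 + 3*(2*19) = -24 + 3*38 = -24 + 114 = 90)
(56686 + B(s(4)))*(-259367 + 377425) = (56686 + 90)*(-259367 + 377425) = 56776*118058 = 6702861008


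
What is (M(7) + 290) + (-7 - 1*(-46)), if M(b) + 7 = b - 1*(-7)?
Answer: 336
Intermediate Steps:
M(b) = b (M(b) = -7 + (b - 1*(-7)) = -7 + (b + 7) = -7 + (7 + b) = b)
(M(7) + 290) + (-7 - 1*(-46)) = (7 + 290) + (-7 - 1*(-46)) = 297 + (-7 + 46) = 297 + 39 = 336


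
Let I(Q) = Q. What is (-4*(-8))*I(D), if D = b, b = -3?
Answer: -96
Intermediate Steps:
D = -3
(-4*(-8))*I(D) = -4*(-8)*(-3) = 32*(-3) = -96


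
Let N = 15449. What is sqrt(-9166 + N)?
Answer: sqrt(6283) ≈ 79.265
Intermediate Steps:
sqrt(-9166 + N) = sqrt(-9166 + 15449) = sqrt(6283)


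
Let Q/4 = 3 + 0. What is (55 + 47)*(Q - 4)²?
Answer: 6528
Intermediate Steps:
Q = 12 (Q = 4*(3 + 0) = 4*3 = 12)
(55 + 47)*(Q - 4)² = (55 + 47)*(12 - 4)² = 102*8² = 102*64 = 6528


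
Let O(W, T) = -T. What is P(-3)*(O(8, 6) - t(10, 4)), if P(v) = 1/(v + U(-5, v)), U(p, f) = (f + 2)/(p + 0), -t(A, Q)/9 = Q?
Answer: -75/7 ≈ -10.714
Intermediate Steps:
t(A, Q) = -9*Q
U(p, f) = (2 + f)/p
P(v) = 1/(-⅖ + 4*v/5) (P(v) = 1/(v + (2 + v)/(-5)) = 1/(v - (2 + v)/5) = 1/(v + (-⅖ - v/5)) = 1/(-⅖ + 4*v/5))
P(-3)*(O(8, 6) - t(10, 4)) = (5/(2*(-1 + 2*(-3))))*(-1*6 - (-9)*4) = (5/(2*(-1 - 6)))*(-6 - 1*(-36)) = ((5/2)/(-7))*(-6 + 36) = ((5/2)*(-⅐))*30 = -5/14*30 = -75/7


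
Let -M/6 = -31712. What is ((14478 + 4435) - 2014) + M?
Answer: 207171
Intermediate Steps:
M = 190272 (M = -6*(-31712) = 190272)
((14478 + 4435) - 2014) + M = ((14478 + 4435) - 2014) + 190272 = (18913 - 2014) + 190272 = 16899 + 190272 = 207171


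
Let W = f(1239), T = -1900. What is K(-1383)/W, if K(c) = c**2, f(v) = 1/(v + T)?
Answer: -1264287429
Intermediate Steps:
f(v) = 1/(-1900 + v) (f(v) = 1/(v - 1900) = 1/(-1900 + v))
W = -1/661 (W = 1/(-1900 + 1239) = 1/(-661) = -1/661 ≈ -0.0015129)
K(-1383)/W = (-1383)**2/(-1/661) = 1912689*(-661) = -1264287429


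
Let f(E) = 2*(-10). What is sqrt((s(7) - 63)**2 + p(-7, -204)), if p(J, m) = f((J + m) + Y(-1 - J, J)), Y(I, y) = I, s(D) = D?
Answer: 2*sqrt(779) ≈ 55.821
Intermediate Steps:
f(E) = -20
p(J, m) = -20
sqrt((s(7) - 63)**2 + p(-7, -204)) = sqrt((7 - 63)**2 - 20) = sqrt((-56)**2 - 20) = sqrt(3136 - 20) = sqrt(3116) = 2*sqrt(779)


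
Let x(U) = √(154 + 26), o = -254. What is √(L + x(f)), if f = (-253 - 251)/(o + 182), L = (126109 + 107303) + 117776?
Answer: √(351188 + 6*√5) ≈ 592.62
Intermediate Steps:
L = 351188 (L = 233412 + 117776 = 351188)
f = 7 (f = (-253 - 251)/(-254 + 182) = -504/(-72) = -504*(-1/72) = 7)
x(U) = 6*√5 (x(U) = √180 = 6*√5)
√(L + x(f)) = √(351188 + 6*√5)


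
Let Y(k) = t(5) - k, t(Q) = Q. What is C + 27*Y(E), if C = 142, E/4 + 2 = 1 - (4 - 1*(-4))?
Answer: 1249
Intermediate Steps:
E = -36 (E = -8 + 4*(1 - (4 - 1*(-4))) = -8 + 4*(1 - (4 + 4)) = -8 + 4*(1 - 1*8) = -8 + 4*(1 - 8) = -8 + 4*(-7) = -8 - 28 = -36)
Y(k) = 5 - k
C + 27*Y(E) = 142 + 27*(5 - 1*(-36)) = 142 + 27*(5 + 36) = 142 + 27*41 = 142 + 1107 = 1249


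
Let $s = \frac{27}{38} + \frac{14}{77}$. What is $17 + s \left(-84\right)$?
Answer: $- \frac{12113}{209} \approx -57.957$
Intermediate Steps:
$s = \frac{373}{418}$ ($s = 27 \cdot \frac{1}{38} + 14 \cdot \frac{1}{77} = \frac{27}{38} + \frac{2}{11} = \frac{373}{418} \approx 0.89234$)
$17 + s \left(-84\right) = 17 + \frac{373}{418} \left(-84\right) = 17 - \frac{15666}{209} = - \frac{12113}{209}$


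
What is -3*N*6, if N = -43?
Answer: 774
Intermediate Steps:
-3*N*6 = -3*(-43)*6 = 129*6 = 774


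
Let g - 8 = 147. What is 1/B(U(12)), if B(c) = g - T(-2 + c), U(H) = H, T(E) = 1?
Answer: 1/154 ≈ 0.0064935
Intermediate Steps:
g = 155 (g = 8 + 147 = 155)
B(c) = 154 (B(c) = 155 - 1*1 = 155 - 1 = 154)
1/B(U(12)) = 1/154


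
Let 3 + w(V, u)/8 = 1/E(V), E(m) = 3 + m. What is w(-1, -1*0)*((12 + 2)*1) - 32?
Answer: -312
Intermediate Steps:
w(V, u) = -24 + 8/(3 + V)
w(-1, -1*0)*((12 + 2)*1) - 32 = (8*(-8 - 3*(-1))/(3 - 1))*((12 + 2)*1) - 32 = (8*(-8 + 3)/2)*(14*1) - 32 = (8*(½)*(-5))*14 - 32 = -20*14 - 32 = -280 - 32 = -312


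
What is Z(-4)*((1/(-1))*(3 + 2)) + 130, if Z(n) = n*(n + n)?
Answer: -30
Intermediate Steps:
Z(n) = 2*n² (Z(n) = n*(2*n) = 2*n²)
Z(-4)*((1/(-1))*(3 + 2)) + 130 = (2*(-4)²)*((1/(-1))*(3 + 2)) + 130 = (2*16)*((1*(-1))*5) + 130 = 32*(-1*5) + 130 = 32*(-5) + 130 = -160 + 130 = -30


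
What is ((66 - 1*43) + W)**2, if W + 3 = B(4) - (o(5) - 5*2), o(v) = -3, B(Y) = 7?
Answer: 1600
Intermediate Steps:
W = 17 (W = -3 + (7 - (-3 - 5*2)) = -3 + (7 - (-3 - 10)) = -3 + (7 - 1*(-13)) = -3 + (7 + 13) = -3 + 20 = 17)
((66 - 1*43) + W)**2 = ((66 - 1*43) + 17)**2 = ((66 - 43) + 17)**2 = (23 + 17)**2 = 40**2 = 1600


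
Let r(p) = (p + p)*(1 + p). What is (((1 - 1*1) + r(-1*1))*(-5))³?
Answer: 0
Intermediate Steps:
r(p) = 2*p*(1 + p) (r(p) = (2*p)*(1 + p) = 2*p*(1 + p))
(((1 - 1*1) + r(-1*1))*(-5))³ = (((1 - 1*1) + 2*(-1*1)*(1 - 1*1))*(-5))³ = (((1 - 1) + 2*(-1)*(1 - 1))*(-5))³ = ((0 + 2*(-1)*0)*(-5))³ = ((0 + 0)*(-5))³ = (0*(-5))³ = 0³ = 0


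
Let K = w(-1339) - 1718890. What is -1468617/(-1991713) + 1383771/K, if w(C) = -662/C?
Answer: -310225332164481/4584112794411224 ≈ -0.067674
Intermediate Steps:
K = -2301593048/1339 (K = -662/(-1339) - 1718890 = -662*(-1/1339) - 1718890 = 662/1339 - 1718890 = -2301593048/1339 ≈ -1.7189e+6)
-1468617/(-1991713) + 1383771/K = -1468617/(-1991713) + 1383771/(-2301593048/1339) = -1468617*(-1/1991713) + 1383771*(-1339/2301593048) = 1468617/1991713 - 1852869369/2301593048 = -310225332164481/4584112794411224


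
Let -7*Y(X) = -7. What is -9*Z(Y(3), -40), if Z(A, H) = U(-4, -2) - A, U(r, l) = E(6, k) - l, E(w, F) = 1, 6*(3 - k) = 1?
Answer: -18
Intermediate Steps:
k = 17/6 (k = 3 - ⅙*1 = 3 - ⅙ = 17/6 ≈ 2.8333)
Y(X) = 1 (Y(X) = -⅐*(-7) = 1)
U(r, l) = 1 - l
Z(A, H) = 3 - A (Z(A, H) = (1 - 1*(-2)) - A = (1 + 2) - A = 3 - A)
-9*Z(Y(3), -40) = -9*(3 - 1*1) = -9*(3 - 1) = -9*2 = -18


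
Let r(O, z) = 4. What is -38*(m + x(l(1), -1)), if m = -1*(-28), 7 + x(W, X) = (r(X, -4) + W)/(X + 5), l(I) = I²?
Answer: -1691/2 ≈ -845.50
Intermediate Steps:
x(W, X) = -7 + (4 + W)/(5 + X) (x(W, X) = -7 + (4 + W)/(X + 5) = -7 + (4 + W)/(5 + X))
m = 28
-38*(m + x(l(1), -1)) = -38*(28 + (-31 + 1² - 7*(-1))/(5 - 1)) = -38*(28 + (-31 + 1 + 7)/4) = -38*(28 + (¼)*(-23)) = -38*(28 - 23/4) = -38*89/4 = -1691/2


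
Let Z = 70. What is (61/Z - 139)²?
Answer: 93489561/4900 ≈ 19080.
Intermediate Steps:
(61/Z - 139)² = (61/70 - 139)² = (-9669/70)² = 93489561/4900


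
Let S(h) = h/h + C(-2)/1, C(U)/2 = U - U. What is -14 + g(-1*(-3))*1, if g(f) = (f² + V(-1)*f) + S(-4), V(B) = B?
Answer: -7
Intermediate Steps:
C(U) = 0 (C(U) = 2*(U - U) = 2*0 = 0)
S(h) = 1 (S(h) = h/h + 0/1 = 1 + 0*1 = 1 + 0 = 1)
g(f) = 1 + f² - f (g(f) = (f² - f) + 1 = 1 + f² - f)
-14 + g(-1*(-3))*1 = -14 + (1 + (-1*(-3))² - (-1)*(-3))*1 = -14 + (1 + 3² - 1*3)*1 = -14 + (1 + 9 - 3)*1 = -14 + 7*1 = -14 + 7 = -7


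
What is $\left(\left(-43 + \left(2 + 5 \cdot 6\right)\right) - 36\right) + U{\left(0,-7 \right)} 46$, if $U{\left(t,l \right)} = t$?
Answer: $-47$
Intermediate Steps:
$\left(\left(-43 + \left(2 + 5 \cdot 6\right)\right) - 36\right) + U{\left(0,-7 \right)} 46 = \left(\left(-43 + \left(2 + 5 \cdot 6\right)\right) - 36\right) + 0 \cdot 46 = \left(\left(-43 + \left(2 + 30\right)\right) - 36\right) + 0 = \left(\left(-43 + 32\right) - 36\right) + 0 = \left(-11 - 36\right) + 0 = -47 + 0 = -47$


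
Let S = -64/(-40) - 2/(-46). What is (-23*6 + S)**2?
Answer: 245893761/13225 ≈ 18593.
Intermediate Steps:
S = 189/115 (S = -64*(-1/40) - 2*(-1/46) = 8/5 + 1/23 = 189/115 ≈ 1.6435)
(-23*6 + S)**2 = (-23*6 + 189/115)**2 = (-138 + 189/115)**2 = (-15681/115)**2 = 245893761/13225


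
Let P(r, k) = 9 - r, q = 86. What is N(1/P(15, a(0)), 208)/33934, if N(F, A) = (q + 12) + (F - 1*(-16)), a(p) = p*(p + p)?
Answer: 683/203604 ≈ 0.0033545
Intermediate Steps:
a(p) = 2*p² (a(p) = p*(2*p) = 2*p²)
N(F, A) = 114 + F (N(F, A) = (86 + 12) + (F - 1*(-16)) = 98 + (F + 16) = 98 + (16 + F) = 114 + F)
N(1/P(15, a(0)), 208)/33934 = (114 + 1/(9 - 1*15))/33934 = (114 + 1/(9 - 15))*(1/33934) = (114 + 1/(-6))*(1/33934) = (114 - ⅙)*(1/33934) = (683/6)*(1/33934) = 683/203604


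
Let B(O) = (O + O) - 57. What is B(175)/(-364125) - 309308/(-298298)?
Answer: 56269687093/54308879625 ≈ 1.0361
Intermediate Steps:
B(O) = -57 + 2*O (B(O) = 2*O - 57 = -57 + 2*O)
B(175)/(-364125) - 309308/(-298298) = (-57 + 2*175)/(-364125) - 309308/(-298298) = (-57 + 350)*(-1/364125) - 309308*(-1/298298) = 293*(-1/364125) + 154654/149149 = -293/364125 + 154654/149149 = 56269687093/54308879625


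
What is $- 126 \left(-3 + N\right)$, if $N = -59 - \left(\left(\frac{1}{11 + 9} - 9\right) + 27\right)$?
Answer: $\frac{100863}{10} \approx 10086.0$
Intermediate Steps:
$N = - \frac{1541}{20}$ ($N = -59 - \left(\left(\frac{1}{20} - 9\right) + 27\right) = -59 - \left(- \frac{179}{20} + 27\right) = -59 - \frac{361}{20} = - \frac{1541}{20} \approx -77.05$)
$- 126 \left(-3 + N\right) = - 126 \left(-3 - \frac{1541}{20}\right) = \left(-126\right) \left(- \frac{1601}{20}\right) = \frac{100863}{10}$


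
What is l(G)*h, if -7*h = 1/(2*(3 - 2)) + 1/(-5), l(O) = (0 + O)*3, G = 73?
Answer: -657/70 ≈ -9.3857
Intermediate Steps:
l(O) = 3*O (l(O) = O*3 = 3*O)
h = -3/70 (h = -(1/(2*(3 - 2)) + 1/(-5))/7 = -(1/(2*1) + 1*(-⅕))/7 = -(1/2 - ⅕)/7 = -(1*(½) - ⅕)/7 = -(½ - ⅕)/7 = -⅐*3/10 = -3/70 ≈ -0.042857)
l(G)*h = (3*73)*(-3/70) = 219*(-3/70) = -657/70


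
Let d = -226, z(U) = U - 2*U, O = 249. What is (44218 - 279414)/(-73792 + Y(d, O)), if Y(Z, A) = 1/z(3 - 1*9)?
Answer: 1411176/442751 ≈ 3.1873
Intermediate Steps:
z(U) = -U
Y(Z, A) = 1/6 (Y(Z, A) = 1/(-(3 - 1*9)) = 1/(-(3 - 9)) = 1/(-1*(-6)) = 1/6)
(44218 - 279414)/(-73792 + Y(d, O)) = (44218 - 279414)/(-73792 + 1/6) = -235196/(-442751/6) = -235196*(-6/442751) = 1411176/442751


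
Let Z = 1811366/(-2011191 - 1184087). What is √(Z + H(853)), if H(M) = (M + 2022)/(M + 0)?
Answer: √5206748382713959242/1362786067 ≈ 1.6744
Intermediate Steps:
H(M) = (2022 + M)/M
Z = -905683/1597639 (Z = 1811366/(-3195278) = 1811366*(-1/3195278) = -905683/1597639 ≈ -0.56689)
√(Z + H(853)) = √(-905683/1597639 + (2022 + 853)/853) = √(-905683/1597639 + (1/853)*2875) = √(-905683/1597639 + 2875/853) = √(3820664526/1362786067) = √5206748382713959242/1362786067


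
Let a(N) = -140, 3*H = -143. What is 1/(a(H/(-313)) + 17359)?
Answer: 1/17219 ≈ 5.8075e-5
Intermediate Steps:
H = -143/3 (H = (⅓)*(-143) = -143/3 ≈ -47.667)
1/(a(H/(-313)) + 17359) = 1/(-140 + 17359) = 1/17219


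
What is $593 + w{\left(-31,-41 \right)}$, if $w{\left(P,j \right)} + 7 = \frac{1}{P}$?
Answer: $\frac{18165}{31} \approx 585.97$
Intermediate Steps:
$w{\left(P,j \right)} = -7 + \frac{1}{P}$
$593 + w{\left(-31,-41 \right)} = 593 - \left(7 - \frac{1}{-31}\right) = 593 - \frac{218}{31} = \frac{18165}{31}$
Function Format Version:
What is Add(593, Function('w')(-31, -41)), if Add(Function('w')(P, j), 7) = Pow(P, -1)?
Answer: Rational(18165, 31) ≈ 585.97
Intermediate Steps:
Function('w')(P, j) = Add(-7, Pow(P, -1))
Add(593, Function('w')(-31, -41)) = Add(593, Add(-7, Pow(-31, -1))) = Add(593, Add(-7, Rational(-1, 31))) = Add(593, Rational(-218, 31)) = Rational(18165, 31)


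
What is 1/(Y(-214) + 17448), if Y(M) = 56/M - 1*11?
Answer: 107/1865731 ≈ 5.7350e-5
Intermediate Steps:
Y(M) = -11 + 56/M (Y(M) = 56/M - 11 = -11 + 56/M)
1/(Y(-214) + 17448) = 1/((-11 + 56/(-214)) + 17448) = 1/((-11 + 56*(-1/214)) + 17448) = 1/((-11 - 28/107) + 17448) = 1/(-1205/107 + 17448) = 1/(1865731/107) = 107/1865731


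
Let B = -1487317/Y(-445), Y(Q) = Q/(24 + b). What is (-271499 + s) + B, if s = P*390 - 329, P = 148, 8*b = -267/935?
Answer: -446073854599/3328600 ≈ -1.3401e+5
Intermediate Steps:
b = -267/7480 (b = (-267/935)/8 = (-267*1/935)/8 = (1/8)*(-267/935) = -267/7480 ≈ -0.035695)
s = 57391 (s = 148*390 - 329 = 57720 - 329 = 57391)
Y(Q) = 7480*Q/179253 (Y(Q) = Q/(24 - 267/7480) = Q/(179253/7480) = 7480*Q/179253)
B = 266606034201/3328600 (B = -1487317/((7480/179253)*(-445)) = -1487317/(-3328600/179253) = -1487317*(-179253/3328600) = 266606034201/3328600 ≈ 80096.)
(-271499 + s) + B = (-271499 + 57391) + 266606034201/3328600 = -214108 + 266606034201/3328600 = -446073854599/3328600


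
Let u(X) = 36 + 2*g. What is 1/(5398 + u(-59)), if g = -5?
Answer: 1/5424 ≈ 0.00018437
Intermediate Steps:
u(X) = 26 (u(X) = 36 + 2*(-5) = 36 - 10 = 26)
1/(5398 + u(-59)) = 1/(5398 + 26) = 1/5424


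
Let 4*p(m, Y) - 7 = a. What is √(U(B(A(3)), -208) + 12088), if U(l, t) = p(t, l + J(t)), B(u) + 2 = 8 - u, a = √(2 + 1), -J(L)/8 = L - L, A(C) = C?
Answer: √(48359 + √3)/2 ≈ 109.96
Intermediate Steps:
J(L) = 0 (J(L) = -8*(L - L) = -8*0 = 0)
a = √3 ≈ 1.7320
p(m, Y) = 7/4 + √3/4
B(u) = 6 - u (B(u) = -2 + (8 - u) = 6 - u)
U(l, t) = 7/4 + √3/4
√(U(B(A(3)), -208) + 12088) = √((7/4 + √3/4) + 12088) = √(48359/4 + √3/4)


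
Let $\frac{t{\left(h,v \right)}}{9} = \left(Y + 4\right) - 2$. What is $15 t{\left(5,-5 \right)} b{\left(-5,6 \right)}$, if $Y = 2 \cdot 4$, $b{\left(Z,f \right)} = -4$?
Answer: $-5400$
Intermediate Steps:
$Y = 8$
$t{\left(h,v \right)} = 90$ ($t{\left(h,v \right)} = 9 \left(\left(8 + 4\right) - 2\right) = 9 \left(12 - 2\right) = 9 \cdot 10 = 90$)
$15 t{\left(5,-5 \right)} b{\left(-5,6 \right)} = 15 \cdot 90 \left(-4\right) = 1350 \left(-4\right) = -5400$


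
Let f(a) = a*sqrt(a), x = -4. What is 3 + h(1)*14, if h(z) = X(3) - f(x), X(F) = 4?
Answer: 59 + 112*I ≈ 59.0 + 112.0*I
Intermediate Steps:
f(a) = a**(3/2)
h(z) = 4 + 8*I (h(z) = 4 - (-4)**(3/2) = 4 - (-8)*I = 4 + 8*I)
3 + h(1)*14 = 3 + (4 + 8*I)*14 = 3 + (56 + 112*I) = 59 + 112*I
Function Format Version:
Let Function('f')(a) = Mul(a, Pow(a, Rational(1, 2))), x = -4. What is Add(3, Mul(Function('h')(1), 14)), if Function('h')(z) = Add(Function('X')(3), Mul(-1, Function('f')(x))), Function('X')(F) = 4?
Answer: Add(59, Mul(112, I)) ≈ Add(59.000, Mul(112.00, I))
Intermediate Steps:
Function('f')(a) = Pow(a, Rational(3, 2))
Function('h')(z) = Add(4, Mul(8, I)) (Function('h')(z) = Add(4, Mul(-1, Pow(-4, Rational(3, 2)))) = Add(4, Mul(-1, Mul(-8, I))) = Add(4, Mul(8, I)))
Add(3, Mul(Function('h')(1), 14)) = Add(3, Mul(Add(4, Mul(8, I)), 14)) = Add(3, Add(56, Mul(112, I))) = Add(59, Mul(112, I))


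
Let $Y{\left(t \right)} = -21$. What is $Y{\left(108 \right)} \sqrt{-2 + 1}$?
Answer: $- 21 i \approx - 21.0 i$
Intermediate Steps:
$Y{\left(108 \right)} \sqrt{-2 + 1} = - 21 \sqrt{-2 + 1} = - 21 \sqrt{-1} = - 21 i$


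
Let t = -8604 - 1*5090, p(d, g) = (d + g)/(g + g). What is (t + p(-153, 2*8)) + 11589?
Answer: -67497/32 ≈ -2109.3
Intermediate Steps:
p(d, g) = (d + g)/(2*g) (p(d, g) = (d + g)/((2*g)) = (d + g)*(1/(2*g)) = (d + g)/(2*g))
t = -13694 (t = -8604 - 5090 = -13694)
(t + p(-153, 2*8)) + 11589 = (-13694 + (-153 + 2*8)/(2*((2*8)))) + 11589 = (-13694 + (½)*(-153 + 16)/16) + 11589 = (-13694 + (½)*(1/16)*(-137)) + 11589 = (-13694 - 137/32) + 11589 = -438345/32 + 11589 = -67497/32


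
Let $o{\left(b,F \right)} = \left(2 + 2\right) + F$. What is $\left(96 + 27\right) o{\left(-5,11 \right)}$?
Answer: $1845$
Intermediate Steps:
$o{\left(b,F \right)} = 4 + F$
$\left(96 + 27\right) o{\left(-5,11 \right)} = \left(96 + 27\right) \left(4 + 11\right) = 123 \cdot 15 = 1845$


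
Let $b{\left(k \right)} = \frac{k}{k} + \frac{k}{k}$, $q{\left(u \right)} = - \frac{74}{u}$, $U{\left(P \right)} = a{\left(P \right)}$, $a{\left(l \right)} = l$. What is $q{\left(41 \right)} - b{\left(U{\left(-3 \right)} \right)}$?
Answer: $- \frac{156}{41} \approx -3.8049$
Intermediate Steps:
$U{\left(P \right)} = P$
$b{\left(k \right)} = 2$ ($b{\left(k \right)} = 1 + 1 = 2$)
$q{\left(41 \right)} - b{\left(U{\left(-3 \right)} \right)} = - \frac{74}{41} - 2 = - \frac{156}{41}$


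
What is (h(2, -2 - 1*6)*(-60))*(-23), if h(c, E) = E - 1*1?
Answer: -12420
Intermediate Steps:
h(c, E) = -1 + E (h(c, E) = E - 1 = -1 + E)
(h(2, -2 - 1*6)*(-60))*(-23) = ((-1 + (-2 - 1*6))*(-60))*(-23) = ((-1 + (-2 - 6))*(-60))*(-23) = ((-1 - 8)*(-60))*(-23) = -9*(-60)*(-23) = 540*(-23) = -12420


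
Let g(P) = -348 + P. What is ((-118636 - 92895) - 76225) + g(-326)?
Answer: -288430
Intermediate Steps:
((-118636 - 92895) - 76225) + g(-326) = ((-118636 - 92895) - 76225) + (-348 - 326) = (-211531 - 76225) - 674 = -287756 - 674 = -288430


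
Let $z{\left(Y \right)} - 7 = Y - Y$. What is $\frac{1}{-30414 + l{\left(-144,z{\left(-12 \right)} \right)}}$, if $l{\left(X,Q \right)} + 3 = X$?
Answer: $- \frac{1}{30561} \approx -3.2721 \cdot 10^{-5}$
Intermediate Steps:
$z{\left(Y \right)} = 7$ ($z{\left(Y \right)} = 7 + \left(Y - Y\right) = 7 + 0 = 7$)
$l{\left(X,Q \right)} = -3 + X$
$\frac{1}{-30414 + l{\left(-144,z{\left(-12 \right)} \right)}} = \frac{1}{-30414 - 147} = \frac{1}{-30561} = - \frac{1}{30561}$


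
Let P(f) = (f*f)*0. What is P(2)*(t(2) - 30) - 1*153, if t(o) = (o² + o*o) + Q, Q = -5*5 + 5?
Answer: -153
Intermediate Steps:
Q = -20 (Q = -25 + 5 = -20)
t(o) = -20 + 2*o² (t(o) = (o² + o*o) - 20 = (o² + o²) - 20 = 2*o² - 20 = -20 + 2*o²)
P(f) = 0 (P(f) = f²*0 = 0)
P(2)*(t(2) - 30) - 1*153 = 0*((-20 + 2*2²) - 30) - 1*153 = 0*((-20 + 2*4) - 30) - 153 = 0*((-20 + 8) - 30) - 153 = 0*(-12 - 30) - 153 = 0*(-42) - 153 = 0 - 153 = -153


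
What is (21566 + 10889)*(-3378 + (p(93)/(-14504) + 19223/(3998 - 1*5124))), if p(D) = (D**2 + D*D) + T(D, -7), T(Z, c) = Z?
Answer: -900077974216175/8165752 ≈ -1.1023e+8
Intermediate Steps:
p(D) = D + 2*D**2 (p(D) = (D**2 + D*D) + D = (D**2 + D**2) + D = 2*D**2 + D = D + 2*D**2)
(21566 + 10889)*(-3378 + (p(93)/(-14504) + 19223/(3998 - 1*5124))) = (21566 + 10889)*(-3378 + ((93*(1 + 2*93))/(-14504) + 19223/(3998 - 1*5124))) = 32455*(-3378 + ((93*(1 + 186))*(-1/14504) + 19223/(3998 - 5124))) = 32455*(-3378 + ((93*187)*(-1/14504) + 19223/(-1126))) = 32455*(-3378 + (17391*(-1/14504) + 19223*(-1/1126))) = 32455*(-3378 + (-17391/14504 - 19223/1126)) = 32455*(-3378 - 149196329/8165752) = 32455*(-27733106585/8165752) = -900077974216175/8165752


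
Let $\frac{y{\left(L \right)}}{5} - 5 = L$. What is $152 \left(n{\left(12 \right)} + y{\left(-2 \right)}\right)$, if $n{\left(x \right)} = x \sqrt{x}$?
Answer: $2280 + 3648 \sqrt{3} \approx 8598.5$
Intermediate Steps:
$y{\left(L \right)} = 25 + 5 L$
$n{\left(x \right)} = x^{\frac{3}{2}}$
$152 \left(n{\left(12 \right)} + y{\left(-2 \right)}\right) = 152 \left(12^{\frac{3}{2}} + \left(25 + 5 \left(-2\right)\right)\right) = 152 \left(24 \sqrt{3} + \left(25 - 10\right)\right) = 152 \left(24 \sqrt{3} + 15\right) = 152 \left(15 + 24 \sqrt{3}\right) = 2280 + 3648 \sqrt{3}$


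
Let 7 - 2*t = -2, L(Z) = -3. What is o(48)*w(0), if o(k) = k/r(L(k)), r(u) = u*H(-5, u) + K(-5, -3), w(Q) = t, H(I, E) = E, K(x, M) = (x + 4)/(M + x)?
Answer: 1728/73 ≈ 23.671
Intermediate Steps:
K(x, M) = (4 + x)/(M + x)
t = 9/2 (t = 7/2 - ½*(-2) = 7/2 + 1 = 9/2 ≈ 4.5000)
w(Q) = 9/2
r(u) = ⅛ + u² (r(u) = u*u + (4 - 5)/(-3 - 5) = u² - 1/(-8) = u² - ⅛*(-1) = u² + ⅛ = ⅛ + u²)
o(k) = 8*k/73 (o(k) = k/(⅛ + (-3)²) = k/(⅛ + 9) = k/(73/8) = k*(8/73) = 8*k/73)
o(48)*w(0) = ((8/73)*48)*(9/2) = (384/73)*(9/2) = 1728/73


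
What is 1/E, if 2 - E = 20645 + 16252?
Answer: -1/36895 ≈ -2.7104e-5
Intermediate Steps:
E = -36895 (E = 2 - (20645 + 16252) = 2 - 1*36897 = 2 - 36897 = -36895)
1/E = 1/(-36895) = -1/36895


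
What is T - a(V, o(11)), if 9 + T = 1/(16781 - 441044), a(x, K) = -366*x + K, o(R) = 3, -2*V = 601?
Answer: -46666808686/424263 ≈ -1.1000e+5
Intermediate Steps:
V = -601/2 (V = -½*601 = -601/2 ≈ -300.50)
a(x, K) = K - 366*x
T = -3818368/424263 (T = -9 + 1/(16781 - 441044) = -9 + 1/(-424263) = -9 - 1/424263 = -3818368/424263 ≈ -9.0000)
T - a(V, o(11)) = -3818368/424263 - (3 - 366*(-601/2)) = -3818368/424263 - (3 + 109983) = -3818368/424263 - 1*109986 = -3818368/424263 - 109986 = -46666808686/424263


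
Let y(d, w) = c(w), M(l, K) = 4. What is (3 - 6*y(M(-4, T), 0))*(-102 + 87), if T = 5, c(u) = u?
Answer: -45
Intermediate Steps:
y(d, w) = w
(3 - 6*y(M(-4, T), 0))*(-102 + 87) = (3 - 6*0)*(-102 + 87) = (3 + 0)*(-15) = 3*(-15) = -45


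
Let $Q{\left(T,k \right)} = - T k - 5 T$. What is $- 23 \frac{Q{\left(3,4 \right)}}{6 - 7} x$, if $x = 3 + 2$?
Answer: $-3105$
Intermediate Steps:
$x = 5$
$Q{\left(T,k \right)} = - 5 T - T k$ ($Q{\left(T,k \right)} = - T k - 5 T = - 5 T - T k$)
$- 23 \frac{Q{\left(3,4 \right)}}{6 - 7} x = - 23 \frac{\left(-1\right) 3 \left(5 + 4\right)}{6 - 7} \cdot 5 = - 23 \frac{\left(-1\right) 3 \cdot 9}{-1} \cdot 5 = - 23 \left(\left(-27\right) \left(-1\right)\right) 5 = \left(-23\right) 27 \cdot 5 = \left(-621\right) 5 = -3105$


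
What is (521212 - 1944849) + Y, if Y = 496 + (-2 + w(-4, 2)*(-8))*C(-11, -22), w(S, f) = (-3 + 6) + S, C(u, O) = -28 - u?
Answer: -1423243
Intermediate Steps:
w(S, f) = 3 + S
Y = 394 (Y = 496 + (-2 + (3 - 4)*(-8))*(-28 - 1*(-11)) = 496 + (-2 - 1*(-8))*(-28 + 11) = 496 + (-2 + 8)*(-17) = 496 + 6*(-17) = 496 - 102 = 394)
(521212 - 1944849) + Y = (521212 - 1944849) + 394 = -1423637 + 394 = -1423243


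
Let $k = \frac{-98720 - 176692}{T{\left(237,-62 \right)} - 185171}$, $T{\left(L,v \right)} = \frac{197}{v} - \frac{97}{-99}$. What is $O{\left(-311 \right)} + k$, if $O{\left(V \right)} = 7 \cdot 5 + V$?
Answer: $- \frac{312009213156}{1136593087} \approx -274.51$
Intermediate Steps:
$O{\left(V \right)} = 35 + V$
$T{\left(L,v \right)} = \frac{97}{99} + \frac{197}{v}$ ($T{\left(L,v \right)} = \frac{197}{v} - - \frac{97}{99} = \frac{197}{v} + \frac{97}{99} = \frac{97}{99} + \frac{197}{v}$)
$k = \frac{1690478856}{1136593087}$ ($k = \frac{-98720 - 176692}{\left(\frac{97}{99} + \frac{197}{-62}\right) - 185171} = - \frac{275412}{\left(\frac{97}{99} + 197 \left(- \frac{1}{62}\right)\right) - 185171} = - \frac{275412}{\left(\frac{97}{99} - \frac{197}{62}\right) - 185171} = - \frac{275412}{- \frac{13489}{6138} - 185171} = - \frac{275412}{- \frac{1136593087}{6138}} = \left(-275412\right) \left(- \frac{6138}{1136593087}\right) = \frac{1690478856}{1136593087} \approx 1.4873$)
$O{\left(-311 \right)} + k = \left(35 - 311\right) + \frac{1690478856}{1136593087} = -276 + \frac{1690478856}{1136593087} = - \frac{312009213156}{1136593087}$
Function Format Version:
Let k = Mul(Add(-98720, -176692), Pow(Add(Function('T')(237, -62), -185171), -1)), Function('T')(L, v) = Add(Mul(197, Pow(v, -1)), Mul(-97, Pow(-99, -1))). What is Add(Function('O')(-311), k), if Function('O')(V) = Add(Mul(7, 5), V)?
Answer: Rational(-312009213156, 1136593087) ≈ -274.51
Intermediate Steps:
Function('O')(V) = Add(35, V)
Function('T')(L, v) = Add(Rational(97, 99), Mul(197, Pow(v, -1))) (Function('T')(L, v) = Add(Mul(197, Pow(v, -1)), Mul(-97, Rational(-1, 99))) = Add(Mul(197, Pow(v, -1)), Rational(97, 99)) = Add(Rational(97, 99), Mul(197, Pow(v, -1))))
k = Rational(1690478856, 1136593087) (k = Mul(Add(-98720, -176692), Pow(Add(Add(Rational(97, 99), Mul(197, Pow(-62, -1))), -185171), -1)) = Mul(-275412, Pow(Add(Add(Rational(97, 99), Mul(197, Rational(-1, 62))), -185171), -1)) = Mul(-275412, Pow(Add(Add(Rational(97, 99), Rational(-197, 62)), -185171), -1)) = Mul(-275412, Pow(Add(Rational(-13489, 6138), -185171), -1)) = Mul(-275412, Pow(Rational(-1136593087, 6138), -1)) = Mul(-275412, Rational(-6138, 1136593087)) = Rational(1690478856, 1136593087) ≈ 1.4873)
Add(Function('O')(-311), k) = Add(Add(35, -311), Rational(1690478856, 1136593087)) = Add(-276, Rational(1690478856, 1136593087)) = Rational(-312009213156, 1136593087)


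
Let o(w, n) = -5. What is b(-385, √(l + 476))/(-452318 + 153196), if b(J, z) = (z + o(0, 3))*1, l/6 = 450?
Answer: 5/299122 - √794/149561 ≈ -0.00017169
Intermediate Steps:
l = 2700 (l = 6*450 = 2700)
b(J, z) = -5 + z (b(J, z) = (z - 5)*1 = (-5 + z)*1 = -5 + z)
b(-385, √(l + 476))/(-452318 + 153196) = (-5 + √(2700 + 476))/(-452318 + 153196) = (-5 + √3176)/(-299122) = (-5 + 2*√794)*(-1/299122) = 5/299122 - √794/149561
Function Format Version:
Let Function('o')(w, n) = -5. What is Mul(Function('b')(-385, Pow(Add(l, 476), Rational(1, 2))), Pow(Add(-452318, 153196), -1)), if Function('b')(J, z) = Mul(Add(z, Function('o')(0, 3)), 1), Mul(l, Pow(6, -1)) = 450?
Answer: Add(Rational(5, 299122), Mul(Rational(-1, 149561), Pow(794, Rational(1, 2)))) ≈ -0.00017169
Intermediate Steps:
l = 2700 (l = Mul(6, 450) = 2700)
Function('b')(J, z) = Add(-5, z) (Function('b')(J, z) = Mul(Add(z, -5), 1) = Mul(Add(-5, z), 1) = Add(-5, z))
Mul(Function('b')(-385, Pow(Add(l, 476), Rational(1, 2))), Pow(Add(-452318, 153196), -1)) = Mul(Add(-5, Pow(Add(2700, 476), Rational(1, 2))), Pow(Add(-452318, 153196), -1)) = Mul(Add(-5, Pow(3176, Rational(1, 2))), Pow(-299122, -1)) = Mul(Add(-5, Mul(2, Pow(794, Rational(1, 2)))), Rational(-1, 299122)) = Add(Rational(5, 299122), Mul(Rational(-1, 149561), Pow(794, Rational(1, 2))))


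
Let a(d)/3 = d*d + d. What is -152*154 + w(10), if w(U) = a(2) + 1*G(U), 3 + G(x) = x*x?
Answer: -23293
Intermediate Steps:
G(x) = -3 + x² (G(x) = -3 + x*x = -3 + x²)
a(d) = 3*d + 3*d² (a(d) = 3*(d*d + d) = 3*(d² + d) = 3*(d + d²) = 3*d + 3*d²)
w(U) = 15 + U² (w(U) = 3*2*(1 + 2) + 1*(-3 + U²) = 3*2*3 + (-3 + U²) = 18 + (-3 + U²) = 15 + U²)
-152*154 + w(10) = -152*154 + (15 + 10²) = -23408 + (15 + 100) = -23408 + 115 = -23293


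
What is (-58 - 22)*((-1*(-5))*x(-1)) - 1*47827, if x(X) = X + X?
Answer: -47027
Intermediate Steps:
x(X) = 2*X
(-58 - 22)*((-1*(-5))*x(-1)) - 1*47827 = (-58 - 22)*((-1*(-5))*(2*(-1))) - 1*47827 = -400*(-2) - 47827 = -80*(-10) - 47827 = 800 - 47827 = -47027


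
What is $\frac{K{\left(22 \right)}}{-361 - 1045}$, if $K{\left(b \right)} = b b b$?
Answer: $- \frac{5324}{703} \approx -7.5733$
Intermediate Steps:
$K{\left(b \right)} = b^{3}$ ($K{\left(b \right)} = b^{2} b = b^{3}$)
$\frac{K{\left(22 \right)}}{-361 - 1045} = \frac{22^{3}}{-361 - 1045} = \frac{1}{-1406} \cdot 10648 = \left(- \frac{1}{1406}\right) 10648 = - \frac{5324}{703}$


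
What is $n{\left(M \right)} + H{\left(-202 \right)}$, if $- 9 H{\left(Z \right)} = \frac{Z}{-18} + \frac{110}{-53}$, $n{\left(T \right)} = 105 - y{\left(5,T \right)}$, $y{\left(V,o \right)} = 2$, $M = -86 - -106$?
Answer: $\frac{437816}{4293} \approx 101.98$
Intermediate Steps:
$M = 20$ ($M = -86 + 106 = 20$)
$n{\left(T \right)} = 103$ ($n{\left(T \right)} = 105 - 2 = 103$)
$H{\left(Z \right)} = \frac{110}{477} + \frac{Z}{162}$ ($H{\left(Z \right)} = - \frac{\frac{Z}{-18} + \frac{110}{-53}}{9} = - \frac{Z \left(- \frac{1}{18}\right) + 110 \left(- \frac{1}{53}\right)}{9} = - \frac{- \frac{Z}{18} - \frac{110}{53}}{9} = - \frac{- \frac{110}{53} - \frac{Z}{18}}{9} = \frac{110}{477} + \frac{Z}{162}$)
$n{\left(M \right)} + H{\left(-202 \right)} = 103 + \left(\frac{110}{477} + \frac{1}{162} \left(-202\right)\right) = 103 + \left(\frac{110}{477} - \frac{101}{81}\right) = 103 - \frac{4363}{4293} = \frac{437816}{4293}$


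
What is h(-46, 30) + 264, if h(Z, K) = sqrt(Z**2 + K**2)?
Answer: 264 + 2*sqrt(754) ≈ 318.92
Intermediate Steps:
h(Z, K) = sqrt(K**2 + Z**2)
h(-46, 30) + 264 = sqrt(30**2 + (-46)**2) + 264 = sqrt(900 + 2116) + 264 = sqrt(3016) + 264 = 2*sqrt(754) + 264 = 264 + 2*sqrt(754)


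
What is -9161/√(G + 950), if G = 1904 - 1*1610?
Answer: -9161*√311/622 ≈ -259.74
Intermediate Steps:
G = 294 (G = 1904 - 1610 = 294)
-9161/√(G + 950) = -9161/√(294 + 950) = -9161*√311/622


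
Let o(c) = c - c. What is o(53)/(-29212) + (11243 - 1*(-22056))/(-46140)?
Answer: -33299/46140 ≈ -0.72169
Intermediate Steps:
o(c) = 0
o(53)/(-29212) + (11243 - 1*(-22056))/(-46140) = 0/(-29212) + (11243 - 1*(-22056))/(-46140) = 0*(-1/29212) + (11243 + 22056)*(-1/46140) = 0 + 33299*(-1/46140) = 0 - 33299/46140 = -33299/46140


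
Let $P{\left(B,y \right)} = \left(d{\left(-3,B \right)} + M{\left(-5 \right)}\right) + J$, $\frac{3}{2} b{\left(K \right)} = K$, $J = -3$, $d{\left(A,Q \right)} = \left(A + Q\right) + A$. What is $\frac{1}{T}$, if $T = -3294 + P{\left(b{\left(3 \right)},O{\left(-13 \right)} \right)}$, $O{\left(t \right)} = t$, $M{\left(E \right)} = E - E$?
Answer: $- \frac{1}{3301} \approx -0.00030294$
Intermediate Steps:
$M{\left(E \right)} = 0$
$d{\left(A,Q \right)} = Q + 2 A$
$b{\left(K \right)} = \frac{2 K}{3}$
$P{\left(B,y \right)} = -9 + B$ ($P{\left(B,y \right)} = \left(\left(B + 2 \left(-3\right)\right) + 0\right) - 3 = \left(\left(B - 6\right) + 0\right) - 3 = \left(\left(-6 + B\right) + 0\right) - 3 = \left(-6 + B\right) - 3 = -9 + B$)
$T = -3301$ ($T = -3294 + \left(-9 + \frac{2}{3} \cdot 3\right) = -3294 + \left(-9 + 2\right) = -3294 - 7 = -3301$)
$\frac{1}{T} = \frac{1}{-3301} = - \frac{1}{3301}$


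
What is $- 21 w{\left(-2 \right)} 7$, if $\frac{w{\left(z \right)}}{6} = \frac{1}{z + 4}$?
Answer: $-441$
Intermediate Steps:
$w{\left(z \right)} = \frac{6}{4 + z}$ ($w{\left(z \right)} = \frac{6}{z + 4} = \frac{6}{4 + z}$)
$- 21 w{\left(-2 \right)} 7 = - 21 \frac{6}{4 - 2} \cdot 7 = - 21 \cdot \frac{6}{2} \cdot 7 = - 21 \cdot 6 \cdot \frac{1}{2} \cdot 7 = \left(-21\right) 3 \cdot 7 = \left(-63\right) 7 = -441$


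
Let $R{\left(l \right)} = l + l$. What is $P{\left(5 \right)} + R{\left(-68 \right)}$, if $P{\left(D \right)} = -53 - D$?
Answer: $-194$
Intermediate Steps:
$R{\left(l \right)} = 2 l$
$P{\left(5 \right)} + R{\left(-68 \right)} = \left(-53 - 5\right) + 2 \left(-68\right) = \left(-53 - 5\right) - 136 = -58 - 136 = -194$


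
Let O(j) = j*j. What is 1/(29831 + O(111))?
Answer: 1/42152 ≈ 2.3724e-5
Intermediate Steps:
O(j) = j²
1/(29831 + O(111)) = 1/(29831 + 111²) = 1/(29831 + 12321) = 1/42152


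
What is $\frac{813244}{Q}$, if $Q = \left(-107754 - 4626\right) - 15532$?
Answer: $- \frac{203311}{31978} \approx -6.3578$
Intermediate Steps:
$Q = -127912$ ($Q = \left(-107754 - 4626\right) - 15532 = -112380 - 15532 = -127912$)
$\frac{813244}{Q} = \frac{813244}{-127912} = 813244 \left(- \frac{1}{127912}\right) = - \frac{203311}{31978}$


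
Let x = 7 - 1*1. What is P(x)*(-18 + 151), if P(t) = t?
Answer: 798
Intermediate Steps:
x = 6 (x = 7 - 1 = 6)
P(x)*(-18 + 151) = 6*(-18 + 151) = 6*133 = 798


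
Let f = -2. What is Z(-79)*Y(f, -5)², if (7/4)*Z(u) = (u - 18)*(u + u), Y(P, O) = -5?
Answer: 1532600/7 ≈ 2.1894e+5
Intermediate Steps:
Z(u) = 8*u*(-18 + u)/7 (Z(u) = 4*((u - 18)*(u + u))/7 = 4*((-18 + u)*(2*u))/7 = 4*(2*u*(-18 + u))/7 = 8*u*(-18 + u)/7)
Z(-79)*Y(f, -5)² = ((8/7)*(-79)*(-18 - 79))*(-5)² = ((8/7)*(-79)*(-97))*25 = (61304/7)*25 = 1532600/7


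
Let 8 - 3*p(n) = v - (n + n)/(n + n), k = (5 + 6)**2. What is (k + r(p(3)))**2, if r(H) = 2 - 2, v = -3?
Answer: 14641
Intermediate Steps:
k = 121 (k = 11**2 = 121)
p(n) = 4 (p(n) = 8/3 - (-3 - (n + n)/(n + n))/3 = 8/3 - (-3 - 2*n/(2*n))/3 = 8/3 - (-3 - 2*n*1/(2*n))/3 = 8/3 - (-3 - 1*1)/3 = 8/3 - (-3 - 1)/3 = 8/3 - 1/3*(-4) = 8/3 + 4/3 = 4)
r(H) = 0
(k + r(p(3)))**2 = (121 + 0)**2 = 121**2 = 14641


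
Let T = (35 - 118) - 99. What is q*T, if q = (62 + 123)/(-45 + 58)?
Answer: -2590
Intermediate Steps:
q = 185/13 ≈ 14.231
T = -182 (T = -83 - 99 = -182)
q*T = (185/13)*(-182) = -2590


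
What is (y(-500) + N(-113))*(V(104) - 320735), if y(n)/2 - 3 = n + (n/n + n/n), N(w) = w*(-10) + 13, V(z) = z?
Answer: -49056543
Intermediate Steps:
N(w) = 13 - 10*w (N(w) = -10*w + 13 = 13 - 10*w)
y(n) = 10 + 2*n (y(n) = 6 + 2*(n + (n/n + n/n)) = 6 + 2*(n + (1 + 1)) = 6 + 2*(n + 2) = 6 + 2*(2 + n) = 6 + (4 + 2*n) = 10 + 2*n)
(y(-500) + N(-113))*(V(104) - 320735) = ((10 + 2*(-500)) + (13 - 10*(-113)))*(104 - 320735) = ((10 - 1000) + (13 + 1130))*(-320631) = (-990 + 1143)*(-320631) = 153*(-320631) = -49056543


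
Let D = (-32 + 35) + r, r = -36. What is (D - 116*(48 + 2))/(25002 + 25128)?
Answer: -5833/50130 ≈ -0.11636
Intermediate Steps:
D = -33 (D = (-32 + 35) - 36 = 3 - 36 = -33)
(D - 116*(48 + 2))/(25002 + 25128) = (-33 - 116*(48 + 2))/(25002 + 25128) = (-33 - 116*50)/50130 = (-33 - 5800)*(1/50130) = -5833*1/50130 = -5833/50130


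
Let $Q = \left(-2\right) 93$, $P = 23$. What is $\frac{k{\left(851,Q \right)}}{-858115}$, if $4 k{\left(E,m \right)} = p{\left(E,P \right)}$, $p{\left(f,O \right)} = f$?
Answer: $- \frac{851}{3432460} \approx -0.00024793$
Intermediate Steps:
$Q = -186$
$k{\left(E,m \right)} = \frac{E}{4}$
$\frac{k{\left(851,Q \right)}}{-858115} = \frac{\frac{1}{4} \cdot 851}{-858115} = \frac{851}{4} \left(- \frac{1}{858115}\right) = - \frac{851}{3432460}$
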